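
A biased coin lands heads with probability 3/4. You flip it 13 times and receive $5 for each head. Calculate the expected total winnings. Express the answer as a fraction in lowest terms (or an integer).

195/4 dollars

E[#heads] = 13·3/4 = 39/4 (linearity over flips).
E[winnings] = 5·39/4 = 195/4.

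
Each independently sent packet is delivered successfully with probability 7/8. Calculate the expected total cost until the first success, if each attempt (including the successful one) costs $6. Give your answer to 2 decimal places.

E[#attempts] = 1/p = 8/7; E[cost] = 6·8/7 = 48/7.
≈ 6.86

$6.86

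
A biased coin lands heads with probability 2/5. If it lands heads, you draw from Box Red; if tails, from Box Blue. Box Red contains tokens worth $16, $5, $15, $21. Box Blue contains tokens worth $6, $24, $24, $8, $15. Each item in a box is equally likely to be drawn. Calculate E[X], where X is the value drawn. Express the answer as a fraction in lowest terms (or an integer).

747/50 dollars

E[X | Box Red] = (16 + 5 + 15 + 21)/4 = 57/4
E[X | Box Blue] = (6 + 24 + 24 + 8 + 15)/5 = 77/5
E[X] = (2/5)·57/4 + (3/5)·77/5 = 747/50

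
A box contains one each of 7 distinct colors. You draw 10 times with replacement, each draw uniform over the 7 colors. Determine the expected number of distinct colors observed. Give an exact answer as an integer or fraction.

222009073/40353607

Let Xⱼ=1 if type j appears at least once. P(Xⱼ=1) = 1 − ((7−1)/7)^10 = 222009073/282475249.
E[#distinct] = 7·222009073/282475249 = 222009073/40353607.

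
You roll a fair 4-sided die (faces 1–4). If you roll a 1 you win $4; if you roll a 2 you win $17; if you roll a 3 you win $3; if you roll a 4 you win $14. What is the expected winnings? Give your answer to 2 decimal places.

E[payout] = (1/4)·3 + (1/4)·4 + (1/4)·14 + (1/4)·17 = 19/2
≈ $9.50

$9.50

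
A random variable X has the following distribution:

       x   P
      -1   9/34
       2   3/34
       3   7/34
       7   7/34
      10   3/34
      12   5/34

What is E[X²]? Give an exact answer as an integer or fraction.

1447/34

E[X²] = (9/34)·1 + (3/34)·4 + (7/34)·9 + (7/34)·49 + (3/34)·100 + (5/34)·144
     = 1447/34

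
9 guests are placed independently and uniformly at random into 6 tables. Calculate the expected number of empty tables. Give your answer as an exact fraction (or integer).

1953125/1679616

Let Xⱼ=1 if table j is empty. P(Xⱼ=1) = ((6-1)/6)^9 = 1953125/10077696.
By linearity, E[#empty] = 6·1953125/10077696 = 1953125/1679616.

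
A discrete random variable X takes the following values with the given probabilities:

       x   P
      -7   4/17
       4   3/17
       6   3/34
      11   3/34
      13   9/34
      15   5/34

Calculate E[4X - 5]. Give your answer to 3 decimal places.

E[4x-5] = (4/17)·(-33) + (3/17)·11 + (3/34)·19 + (3/34)·39 + (9/34)·47 + (5/34)·55
     = 337/17 ≈ 19.824

19.824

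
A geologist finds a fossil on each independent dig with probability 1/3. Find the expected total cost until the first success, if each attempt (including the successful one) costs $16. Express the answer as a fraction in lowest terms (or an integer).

E[#attempts] = 1/p = 3; E[cost] = 16·3 = 48.

$48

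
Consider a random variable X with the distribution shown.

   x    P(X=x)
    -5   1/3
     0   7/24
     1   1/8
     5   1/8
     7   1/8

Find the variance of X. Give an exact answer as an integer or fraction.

10199/576

E[X] = (1/3)·(-5) + (7/24)·0 + (1/8)·1 + (1/8)·5 + (1/8)·7 = -1/24
E[X²] = (1/3)·25 + (7/24)·0 + (1/8)·1 + (1/8)·25 + (1/8)·49 = 425/24
Var(X) = 425/24 − (-1/24)² = 10199/576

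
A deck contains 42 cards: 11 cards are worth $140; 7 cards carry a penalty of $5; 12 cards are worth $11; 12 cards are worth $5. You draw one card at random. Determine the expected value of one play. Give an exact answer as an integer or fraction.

E[payout] = (11/42)·140 + (7/42)·(-5) + (12/42)·11 + (12/42)·5 = 1697/42

1697/42 dollars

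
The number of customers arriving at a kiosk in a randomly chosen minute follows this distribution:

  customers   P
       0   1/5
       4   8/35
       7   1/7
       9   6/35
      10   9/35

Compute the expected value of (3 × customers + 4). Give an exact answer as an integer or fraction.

773/35

E[3x+4] = (1/5)·4 + (8/35)·16 + (1/7)·25 + (6/35)·31 + (9/35)·34
     = 773/35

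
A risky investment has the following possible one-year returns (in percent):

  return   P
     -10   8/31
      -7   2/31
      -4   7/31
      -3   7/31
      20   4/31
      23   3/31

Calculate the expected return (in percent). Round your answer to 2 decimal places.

0.19

E[X] = (8/31)·(-10) + (2/31)·(-7) + (7/31)·(-4) + (7/31)·(-3) + (4/31)·20 + (3/31)·23
     = 6/31 ≈ 0.19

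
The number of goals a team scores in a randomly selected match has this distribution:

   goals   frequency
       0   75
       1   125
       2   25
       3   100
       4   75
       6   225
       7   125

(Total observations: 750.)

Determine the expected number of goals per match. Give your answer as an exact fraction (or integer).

4

Total = 750, so P(goals=0) = 75/750, etc.
E[X] = (1/10)·0 + (1/6)·1 + (1/30)·2 + (2/15)·3 + (1/10)·4 + (3/10)·6 + (1/6)·7
     = 4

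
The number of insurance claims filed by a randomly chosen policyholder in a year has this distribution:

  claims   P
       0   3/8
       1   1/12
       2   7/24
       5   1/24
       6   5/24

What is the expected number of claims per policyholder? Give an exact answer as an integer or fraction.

17/8

E[X] = (3/8)·0 + (1/12)·1 + (7/24)·2 + (1/24)·5 + (5/24)·6
     = 17/8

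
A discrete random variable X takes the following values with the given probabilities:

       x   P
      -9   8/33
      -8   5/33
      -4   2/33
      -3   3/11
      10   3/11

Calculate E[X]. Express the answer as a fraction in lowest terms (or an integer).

-19/11

E[X] = (8/33)·(-9) + (5/33)·(-8) + (2/33)·(-4) + (3/11)·(-3) + (3/11)·10
     = -19/11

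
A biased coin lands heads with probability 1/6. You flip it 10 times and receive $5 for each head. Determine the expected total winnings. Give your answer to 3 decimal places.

E[#heads] = 10·1/6 = 5/3 (linearity over flips).
E[winnings] = 5·5/3 = 25/3.
≈ 8.333

$8.333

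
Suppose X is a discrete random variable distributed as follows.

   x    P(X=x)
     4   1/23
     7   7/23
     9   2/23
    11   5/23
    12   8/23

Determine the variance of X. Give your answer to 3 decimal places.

E[X] = (1/23)·4 + (7/23)·7 + (2/23)·9 + (5/23)·11 + (8/23)·12 = 222/23
E[X²] = (1/23)·16 + (7/23)·49 + (2/23)·81 + (5/23)·121 + (8/23)·144 = 2278/23
Var(X) = 2278/23 − (222/23)² = 3110/529 ≈ 5.879

5.879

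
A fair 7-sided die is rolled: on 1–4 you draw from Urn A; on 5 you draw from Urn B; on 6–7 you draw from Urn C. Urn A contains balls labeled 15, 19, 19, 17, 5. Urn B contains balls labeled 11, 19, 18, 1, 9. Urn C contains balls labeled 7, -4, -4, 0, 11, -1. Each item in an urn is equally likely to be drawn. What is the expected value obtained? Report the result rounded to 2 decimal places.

10.66

E[X | Urn A] = (15 + 19 + 19 + 17 + 5)/5 = 15
E[X | Urn B] = (11 + 19 + 18 + 1 + 9)/5 = 58/5
E[X | Urn C] = (7 − 4 − 4 + 0 + 11 − 1)/6 = 3/2
E[X] = (4/7)·15 + (1/7)·58/5 + (2/7)·3/2 = 373/35 ≈ 10.66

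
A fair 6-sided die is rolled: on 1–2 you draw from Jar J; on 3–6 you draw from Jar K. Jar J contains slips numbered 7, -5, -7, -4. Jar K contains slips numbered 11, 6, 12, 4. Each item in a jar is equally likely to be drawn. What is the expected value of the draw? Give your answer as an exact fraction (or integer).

E[X | Jar J] = (7 − 5 − 7 − 4)/4 = -9/4
E[X | Jar K] = (11 + 6 + 12 + 4)/4 = 33/4
E[X] = (1/3)·(-9/4) + (2/3)·33/4 = 19/4

19/4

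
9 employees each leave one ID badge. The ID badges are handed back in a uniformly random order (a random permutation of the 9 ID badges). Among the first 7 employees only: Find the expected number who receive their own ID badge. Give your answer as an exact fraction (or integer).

Let Xᵢ = 1 if person i gets their own ID badge. For each i, P(Xᵢ=1) = 1/9.
By linearity of expectation, E[X₁+…+X_7] = 7·(1/9) = 7/9.

7/9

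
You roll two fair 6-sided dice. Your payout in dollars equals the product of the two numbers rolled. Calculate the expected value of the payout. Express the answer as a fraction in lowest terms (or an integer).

49/4 dollars

Distribution of the product of the two numbers rolled: 1 w.p. 1/36, 2 w.p. 1/18, 3 w.p. 1/18, 4 w.p. 1/12, 5 w.p. 1/18, 6 w.p. 1/9, …
E[payout] = (1/36)·1 + (1/18)·2 + (1/18)·3 + (1/12)·4 + (1/18)·5 + (1/9)·6 + (1/18)·8 + (1/36)·9 + (1/18)·10 + (1/9)·12 + (1/18)·15 + (1/36)·16 + (1/18)·18 + (1/18)·20 + (1/18)·24 + (1/36)·25 + (1/18)·30 + (1/36)·36 = 49/4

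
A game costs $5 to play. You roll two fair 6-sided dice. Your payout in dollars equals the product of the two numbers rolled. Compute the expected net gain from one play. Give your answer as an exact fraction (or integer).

Distribution of the product of the two numbers rolled: 1 w.p. 1/36, 2 w.p. 1/18, 3 w.p. 1/18, 4 w.p. 1/12, 5 w.p. 1/18, 6 w.p. 1/9, …
E[payout] = (1/36)·1 + (1/18)·2 + (1/18)·3 + (1/12)·4 + (1/18)·5 + (1/9)·6 + (1/18)·8 + (1/36)·9 + (1/18)·10 + (1/9)·12 + (1/18)·15 + (1/36)·16 + (1/18)·18 + (1/18)·20 + (1/18)·24 + (1/36)·25 + (1/18)·30 + (1/36)·36 = 49/4
Expected profit = 49/4 − 5 = 29/4

29/4 dollars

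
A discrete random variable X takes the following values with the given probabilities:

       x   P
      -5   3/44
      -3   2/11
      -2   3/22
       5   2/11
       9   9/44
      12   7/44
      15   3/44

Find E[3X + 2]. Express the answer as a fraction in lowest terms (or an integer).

E[3x+2] = (3/44)·(-13) + (2/11)·(-7) + (3/22)·(-4) + (2/11)·17 + (9/44)·29 + (7/44)·38 + (3/44)·47
     = 685/44

685/44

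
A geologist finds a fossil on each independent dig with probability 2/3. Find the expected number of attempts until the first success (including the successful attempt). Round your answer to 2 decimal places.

1.50

For a geometric distribution, E[trials] = 1/p = 1/(2/3) = 3/2.
≈ 1.50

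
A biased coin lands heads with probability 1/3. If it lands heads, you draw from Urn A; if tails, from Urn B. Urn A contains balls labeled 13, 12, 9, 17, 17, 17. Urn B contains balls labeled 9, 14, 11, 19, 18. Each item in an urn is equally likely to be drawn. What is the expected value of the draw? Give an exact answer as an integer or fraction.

E[X | Urn A] = (13 + 12 + 9 + 17 + 17 + 17)/6 = 85/6
E[X | Urn B] = (9 + 14 + 11 + 19 + 18)/5 = 71/5
E[X] = (1/3)·85/6 + (2/3)·71/5 = 1277/90

1277/90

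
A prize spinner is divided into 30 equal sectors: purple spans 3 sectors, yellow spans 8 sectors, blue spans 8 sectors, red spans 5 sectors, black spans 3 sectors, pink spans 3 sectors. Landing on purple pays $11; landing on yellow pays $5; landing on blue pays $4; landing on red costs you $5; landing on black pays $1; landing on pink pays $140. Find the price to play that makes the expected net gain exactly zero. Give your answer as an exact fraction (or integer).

E[payout] = (3/30)·11 + (8/30)·5 + (8/30)·4 + (5/30)·(-5) + (3/30)·1 + (3/30)·140 = 503/30
Fair fee = E[payout] = 503/30

503/30 dollars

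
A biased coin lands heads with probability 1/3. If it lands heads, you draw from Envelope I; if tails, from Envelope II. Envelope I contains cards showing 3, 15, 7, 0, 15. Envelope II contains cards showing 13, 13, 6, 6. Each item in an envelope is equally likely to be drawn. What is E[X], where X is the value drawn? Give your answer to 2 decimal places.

E[X | Envelope I] = (3 + 15 + 7 + 0 + 15)/5 = 8
E[X | Envelope II] = (13 + 13 + 6 + 6)/4 = 19/2
E[X] = (1/3)·8 + (2/3)·19/2 = 9 ≈ 9.00

9.00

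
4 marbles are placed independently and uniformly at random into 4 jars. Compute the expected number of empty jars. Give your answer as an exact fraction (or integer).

Let Xⱼ=1 if jar j is empty. P(Xⱼ=1) = ((4-1)/4)^4 = 81/256.
By linearity, E[#empty] = 4·81/256 = 81/64.

81/64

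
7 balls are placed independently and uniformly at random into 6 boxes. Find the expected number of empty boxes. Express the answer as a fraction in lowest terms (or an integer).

Let Xⱼ=1 if box j is empty. P(Xⱼ=1) = ((6-1)/6)^7 = 78125/279936.
By linearity, E[#empty] = 6·78125/279936 = 78125/46656.

78125/46656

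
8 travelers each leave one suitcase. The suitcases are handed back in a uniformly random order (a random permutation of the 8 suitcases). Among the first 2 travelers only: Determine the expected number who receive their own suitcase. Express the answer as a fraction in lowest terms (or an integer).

1/4

Let Xᵢ = 1 if person i gets their own suitcase. For each i, P(Xᵢ=1) = 1/8.
By linearity of expectation, E[X₁+…+X_2] = 2·(1/8) = 1/4.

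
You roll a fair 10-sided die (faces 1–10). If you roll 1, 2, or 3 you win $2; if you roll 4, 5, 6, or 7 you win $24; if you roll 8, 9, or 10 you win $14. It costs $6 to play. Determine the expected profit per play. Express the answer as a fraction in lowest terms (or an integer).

E[payout] = (3/10)·2 + (3/10)·14 + (2/5)·24 = 72/5
Expected profit = 72/5 − 6 = 42/5

42/5 dollars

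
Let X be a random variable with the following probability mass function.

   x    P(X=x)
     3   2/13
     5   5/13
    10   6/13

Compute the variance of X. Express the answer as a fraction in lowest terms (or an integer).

106/13

E[X] = (2/13)·3 + (5/13)·5 + (6/13)·10 = 7
E[X²] = (2/13)·9 + (5/13)·25 + (6/13)·100 = 743/13
Var(X) = 743/13 − (7)² = 106/13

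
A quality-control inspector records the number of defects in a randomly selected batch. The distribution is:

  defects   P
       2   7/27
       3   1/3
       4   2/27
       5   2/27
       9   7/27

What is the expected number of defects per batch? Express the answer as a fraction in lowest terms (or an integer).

122/27

E[X] = (7/27)·2 + (1/3)·3 + (2/27)·4 + (2/27)·5 + (7/27)·9
     = 122/27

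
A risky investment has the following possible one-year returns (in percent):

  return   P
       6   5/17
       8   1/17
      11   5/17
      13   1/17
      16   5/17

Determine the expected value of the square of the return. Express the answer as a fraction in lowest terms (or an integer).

2298/17

E[X²] = (5/17)·36 + (1/17)·64 + (5/17)·121 + (1/17)·169 + (5/17)·256
     = 2298/17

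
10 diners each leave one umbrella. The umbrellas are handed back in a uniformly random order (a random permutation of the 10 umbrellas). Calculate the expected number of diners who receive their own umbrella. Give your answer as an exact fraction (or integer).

1

Let Xᵢ = 1 if person i gets their own umbrella. For each i, P(Xᵢ=1) = 1/10.
By linearity of expectation, E[X₁+…+X_10] = 10·(1/10) = 1.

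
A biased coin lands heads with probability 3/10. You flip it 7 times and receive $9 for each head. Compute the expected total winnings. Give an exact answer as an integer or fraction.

189/10 dollars

E[#heads] = 7·3/10 = 21/10 (linearity over flips).
E[winnings] = 9·21/10 = 189/10.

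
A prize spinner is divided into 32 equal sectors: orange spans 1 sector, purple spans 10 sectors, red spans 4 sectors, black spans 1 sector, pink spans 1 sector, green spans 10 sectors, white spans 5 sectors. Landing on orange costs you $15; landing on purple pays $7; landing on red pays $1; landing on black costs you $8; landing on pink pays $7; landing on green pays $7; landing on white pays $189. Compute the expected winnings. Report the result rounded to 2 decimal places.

E[payout] = (1/32)·(-15) + (10/32)·7 + (4/32)·1 + (1/32)·(-8) + (1/32)·7 + (10/32)·7 + (5/32)·189 = 1073/32
≈ $33.53

$33.53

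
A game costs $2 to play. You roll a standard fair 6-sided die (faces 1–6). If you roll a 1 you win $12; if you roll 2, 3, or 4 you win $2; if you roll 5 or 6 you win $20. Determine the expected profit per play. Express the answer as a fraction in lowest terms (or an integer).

23/3 dollars

E[payout] = (1/2)·2 + (1/6)·12 + (1/3)·20 = 29/3
Expected profit = 29/3 − 2 = 23/3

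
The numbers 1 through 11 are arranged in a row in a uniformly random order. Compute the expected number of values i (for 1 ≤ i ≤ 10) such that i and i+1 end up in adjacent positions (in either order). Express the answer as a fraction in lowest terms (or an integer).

For each i ∈ {1,…,10}, let Xᵢ = 1 if i and i+1 are adjacent. P(Xᵢ=1) = 2·(11−1)!/11! = 2/11.
By linearity, E[ΣXᵢ] = (10)·(2/11) = 20/11.

20/11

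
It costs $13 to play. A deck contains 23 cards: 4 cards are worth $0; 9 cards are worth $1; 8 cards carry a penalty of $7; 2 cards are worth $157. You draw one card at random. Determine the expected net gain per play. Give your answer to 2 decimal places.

-$1.39

E[payout] = (4/23)·0 + (9/23)·1 + (8/23)·(-7) + (2/23)·157 = 267/23
Expected profit = 267/23 − 13 = -32/23 ≈ -$1.39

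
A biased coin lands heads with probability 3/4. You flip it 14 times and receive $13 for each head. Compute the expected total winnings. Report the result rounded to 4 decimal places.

$136.5000

E[#heads] = 14·3/4 = 21/2 (linearity over flips).
E[winnings] = 13·21/2 = 273/2.
≈ 136.5000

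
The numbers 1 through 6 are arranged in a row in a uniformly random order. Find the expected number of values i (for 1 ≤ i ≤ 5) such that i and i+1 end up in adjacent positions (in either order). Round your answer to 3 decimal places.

For each i ∈ {1,…,5}, let Xᵢ = 1 if i and i+1 are adjacent. P(Xᵢ=1) = 2·(6−1)!/6! = 2/6.
By linearity, E[ΣXᵢ] = (5)·(2/6) = 5/3.
≈ 1.667

1.667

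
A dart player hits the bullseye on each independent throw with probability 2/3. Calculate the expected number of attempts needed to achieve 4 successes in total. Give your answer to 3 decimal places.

By linearity (sum of 4 independent geometric waits), E[trials] = 4/p = 4/(2/3) = 6.
≈ 6.000

6.000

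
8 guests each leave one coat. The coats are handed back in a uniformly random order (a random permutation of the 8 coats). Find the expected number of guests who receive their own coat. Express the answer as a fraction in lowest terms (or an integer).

Let Xᵢ = 1 if person i gets their own coat. For each i, P(Xᵢ=1) = 1/8.
By linearity of expectation, E[X₁+…+X_8] = 8·(1/8) = 1.

1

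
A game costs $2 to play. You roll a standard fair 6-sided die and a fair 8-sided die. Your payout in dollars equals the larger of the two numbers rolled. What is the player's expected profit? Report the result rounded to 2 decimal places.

Distribution of the larger of the two numbers rolled: 1 w.p. 1/48, 2 w.p. 1/16, 3 w.p. 5/48, 4 w.p. 7/48, 5 w.p. 3/16, 6 w.p. 11/48, …
E[payout] = (1/48)·1 + (1/16)·2 + (5/48)·3 + (7/48)·4 + (3/16)·5 + (11/48)·6 + (1/8)·7 + (1/8)·8 = 251/48
Expected profit = 251/48 − 2 = 155/48 ≈ $3.23

$3.23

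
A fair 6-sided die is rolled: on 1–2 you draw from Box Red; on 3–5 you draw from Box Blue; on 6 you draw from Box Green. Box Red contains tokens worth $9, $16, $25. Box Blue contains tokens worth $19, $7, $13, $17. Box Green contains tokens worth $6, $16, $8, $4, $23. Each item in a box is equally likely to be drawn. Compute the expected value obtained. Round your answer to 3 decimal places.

E[X | Box Red] = (9 + 16 + 25)/3 = 50/3
E[X | Box Blue] = (19 + 7 + 13 + 17)/4 = 14
E[X | Box Green] = (6 + 16 + 8 + 4 + 23)/5 = 57/5
E[X] = (1/3)·50/3 + (1/2)·14 + (1/6)·57/5 = 1301/90 ≈ 14.456

$14.456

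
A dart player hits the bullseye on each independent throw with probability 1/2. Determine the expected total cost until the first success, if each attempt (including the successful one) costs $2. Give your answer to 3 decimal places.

$4.000

E[#attempts] = 1/p = 2; E[cost] = 2·2 = 4.
≈ 4.000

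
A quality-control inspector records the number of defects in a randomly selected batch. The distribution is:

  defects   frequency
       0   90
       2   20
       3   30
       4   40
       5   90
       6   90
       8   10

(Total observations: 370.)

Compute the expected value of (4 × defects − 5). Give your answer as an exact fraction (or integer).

359/37

Total = 370, so P(defects=0) = 90/370, etc.
E[4x-5] = (9/37)·(-5) + (2/37)·3 + (3/37)·7 + (4/37)·11 + (9/37)·15 + (9/37)·19 + (1/37)·27
     = 359/37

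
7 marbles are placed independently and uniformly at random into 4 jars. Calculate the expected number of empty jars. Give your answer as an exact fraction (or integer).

Let Xⱼ=1 if jar j is empty. P(Xⱼ=1) = ((4-1)/4)^7 = 2187/16384.
By linearity, E[#empty] = 4·2187/16384 = 2187/4096.

2187/4096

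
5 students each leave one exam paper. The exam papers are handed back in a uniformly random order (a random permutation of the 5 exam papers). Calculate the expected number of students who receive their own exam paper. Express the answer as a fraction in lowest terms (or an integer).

1

Let Xᵢ = 1 if person i gets their own exam paper. For each i, P(Xᵢ=1) = 1/5.
By linearity of expectation, E[X₁+…+X_5] = 5·(1/5) = 1.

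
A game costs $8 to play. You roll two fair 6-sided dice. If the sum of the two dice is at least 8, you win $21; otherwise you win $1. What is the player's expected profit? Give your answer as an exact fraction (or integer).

E[payout] = (7/12)·1 + (5/12)·21 = 28/3
Expected profit = 28/3 − 8 = 4/3

4/3 dollars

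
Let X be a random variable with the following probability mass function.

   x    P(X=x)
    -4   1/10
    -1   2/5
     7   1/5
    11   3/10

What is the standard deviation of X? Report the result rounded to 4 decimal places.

E[X] = 39/10, E[X²] = 481/10
Var(X) = E[X²] − (E[X])² = 481/10 − 1521/100 = 3289/100
SD(X) = √(3289/100) ≈ 5.7350

5.7350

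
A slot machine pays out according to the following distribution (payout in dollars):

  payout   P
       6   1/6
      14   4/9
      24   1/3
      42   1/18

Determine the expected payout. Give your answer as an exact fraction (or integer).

158/9 dollars

E[X] = (1/6)·6 + (4/9)·14 + (1/3)·24 + (1/18)·42
     = 158/9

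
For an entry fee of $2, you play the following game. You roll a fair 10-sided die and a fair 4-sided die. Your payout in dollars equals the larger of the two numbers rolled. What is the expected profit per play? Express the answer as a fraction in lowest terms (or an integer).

Distribution of the larger of the two numbers rolled: 1 w.p. 1/40, 2 w.p. 3/40, 3 w.p. 1/8, 4 w.p. 7/40, 5 w.p. 1/10, 6 w.p. 1/10, …
E[payout] = (1/40)·1 + (3/40)·2 + (1/8)·3 + (7/40)·4 + (1/10)·5 + (1/10)·6 + (1/10)·7 + (1/10)·8 + (1/10)·9 + (1/10)·10 = 23/4
Expected profit = 23/4 − 2 = 15/4

15/4 dollars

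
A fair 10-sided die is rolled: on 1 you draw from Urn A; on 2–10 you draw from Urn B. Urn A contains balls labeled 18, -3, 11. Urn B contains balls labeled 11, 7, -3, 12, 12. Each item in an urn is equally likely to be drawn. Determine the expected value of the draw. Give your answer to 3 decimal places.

7.887

E[X | Urn A] = (18 − 3 + 11)/3 = 26/3
E[X | Urn B] = (11 + 7 − 3 + 12 + 12)/5 = 39/5
E[X] = (1/10)·26/3 + (9/10)·39/5 = 1183/150 ≈ 7.887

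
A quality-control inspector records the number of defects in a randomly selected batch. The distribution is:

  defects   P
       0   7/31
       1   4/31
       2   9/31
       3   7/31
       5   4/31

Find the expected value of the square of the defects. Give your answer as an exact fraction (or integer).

203/31

E[X²] = (7/31)·0 + (4/31)·1 + (9/31)·4 + (7/31)·9 + (4/31)·25
     = 203/31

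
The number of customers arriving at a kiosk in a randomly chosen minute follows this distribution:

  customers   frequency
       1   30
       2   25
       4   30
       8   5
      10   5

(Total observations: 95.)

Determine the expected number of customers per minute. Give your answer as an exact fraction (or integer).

58/19

Total = 95, so P(customers=1) = 30/95, etc.
E[X] = (6/19)·1 + (5/19)·2 + (6/19)·4 + (1/19)·8 + (1/19)·10
     = 58/19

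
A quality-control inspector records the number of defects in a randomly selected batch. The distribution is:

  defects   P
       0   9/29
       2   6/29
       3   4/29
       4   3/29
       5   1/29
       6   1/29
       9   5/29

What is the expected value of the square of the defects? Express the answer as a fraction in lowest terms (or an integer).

E[X²] = (9/29)·0 + (6/29)·4 + (4/29)·9 + (3/29)·16 + (1/29)·25 + (1/29)·36 + (5/29)·81
     = 574/29

574/29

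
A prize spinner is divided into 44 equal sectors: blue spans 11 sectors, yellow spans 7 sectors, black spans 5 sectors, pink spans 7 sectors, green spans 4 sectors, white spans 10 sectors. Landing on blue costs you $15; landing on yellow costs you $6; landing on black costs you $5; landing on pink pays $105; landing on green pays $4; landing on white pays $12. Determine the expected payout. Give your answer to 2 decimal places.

$14.52

E[payout] = (11/44)·(-15) + (7/44)·(-6) + (5/44)·(-5) + (7/44)·105 + (4/44)·4 + (10/44)·12 = 639/44
≈ $14.52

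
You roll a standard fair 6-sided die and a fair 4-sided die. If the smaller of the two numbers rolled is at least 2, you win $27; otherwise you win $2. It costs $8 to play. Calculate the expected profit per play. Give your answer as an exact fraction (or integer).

77/8 dollars

E[payout] = (3/8)·2 + (5/8)·27 = 141/8
Expected profit = 141/8 − 8 = 77/8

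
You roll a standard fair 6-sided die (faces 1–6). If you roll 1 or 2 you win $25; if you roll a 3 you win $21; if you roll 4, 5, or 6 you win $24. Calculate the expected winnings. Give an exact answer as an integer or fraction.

143/6 dollars

E[payout] = (1/6)·21 + (1/2)·24 + (1/3)·25 = 143/6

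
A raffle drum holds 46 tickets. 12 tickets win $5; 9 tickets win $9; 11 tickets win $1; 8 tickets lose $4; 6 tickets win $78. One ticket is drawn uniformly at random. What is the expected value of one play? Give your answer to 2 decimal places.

$12.78

E[payout] = (12/46)·5 + (9/46)·9 + (11/46)·1 + (8/46)·(-4) + (6/46)·78 = 294/23
≈ $12.78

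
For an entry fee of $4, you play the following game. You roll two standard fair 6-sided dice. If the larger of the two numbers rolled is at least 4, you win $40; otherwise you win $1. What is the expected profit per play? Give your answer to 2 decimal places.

E[payout] = (1/4)·1 + (3/4)·40 = 121/4
Expected profit = 121/4 − 4 = 105/4 ≈ $26.25

$26.25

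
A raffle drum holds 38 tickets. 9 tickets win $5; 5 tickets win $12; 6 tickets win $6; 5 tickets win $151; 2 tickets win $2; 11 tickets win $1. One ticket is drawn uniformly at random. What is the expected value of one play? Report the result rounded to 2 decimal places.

$23.97

E[payout] = (9/38)·5 + (5/38)·12 + (6/38)·6 + (5/38)·151 + (2/38)·2 + (11/38)·1 = 911/38
≈ $23.97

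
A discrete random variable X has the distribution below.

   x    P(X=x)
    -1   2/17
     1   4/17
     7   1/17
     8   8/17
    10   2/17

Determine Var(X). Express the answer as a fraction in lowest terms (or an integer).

4390/289

E[X] = (2/17)·(-1) + (4/17)·1 + (1/17)·7 + (8/17)·8 + (2/17)·10 = 93/17
E[X²] = (2/17)·1 + (4/17)·1 + (1/17)·49 + (8/17)·64 + (2/17)·100 = 767/17
Var(X) = 767/17 − (93/17)² = 4390/289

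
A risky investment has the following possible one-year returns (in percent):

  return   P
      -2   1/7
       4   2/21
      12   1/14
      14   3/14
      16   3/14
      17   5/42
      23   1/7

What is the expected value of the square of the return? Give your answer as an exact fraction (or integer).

E[X²] = (1/7)·4 + (2/21)·16 + (1/14)·144 + (3/14)·196 + (3/14)·256 + (5/42)·289 + (1/7)·529
     = 3069/14

3069/14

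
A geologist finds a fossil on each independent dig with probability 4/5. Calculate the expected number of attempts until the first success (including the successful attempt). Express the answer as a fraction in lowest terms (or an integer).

For a geometric distribution, E[trials] = 1/p = 1/(4/5) = 5/4.

5/4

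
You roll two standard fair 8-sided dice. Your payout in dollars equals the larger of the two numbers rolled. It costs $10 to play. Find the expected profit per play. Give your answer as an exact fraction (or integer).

-67/16 dollars

Distribution of the larger of the two numbers rolled: 1 w.p. 1/64, 2 w.p. 3/64, 3 w.p. 5/64, 4 w.p. 7/64, 5 w.p. 9/64, 6 w.p. 11/64, …
E[payout] = (1/64)·1 + (3/64)·2 + (5/64)·3 + (7/64)·4 + (9/64)·5 + (11/64)·6 + (13/64)·7 + (15/64)·8 = 93/16
Expected profit = 93/16 − 10 = -67/16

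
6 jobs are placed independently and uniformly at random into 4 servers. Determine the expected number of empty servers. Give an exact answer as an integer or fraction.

729/1024

Let Xⱼ=1 if server j is empty. P(Xⱼ=1) = ((4-1)/4)^6 = 729/4096.
By linearity, E[#empty] = 4·729/4096 = 729/1024.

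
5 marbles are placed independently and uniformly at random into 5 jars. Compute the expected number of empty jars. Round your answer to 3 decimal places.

Let Xⱼ=1 if jar j is empty. P(Xⱼ=1) = ((5-1)/5)^5 = 1024/3125.
By linearity, E[#empty] = 5·1024/3125 = 1024/625.
≈ 1.638

1.638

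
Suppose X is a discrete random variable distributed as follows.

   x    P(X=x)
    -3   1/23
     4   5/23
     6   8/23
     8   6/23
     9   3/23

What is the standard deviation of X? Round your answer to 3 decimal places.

2.569

E[X] = 140/23, E[X²] = 1004/23
Var(X) = E[X²] − (E[X])² = 1004/23 − 19600/529 = 3492/529
SD(X) = √(3492/529) ≈ 2.569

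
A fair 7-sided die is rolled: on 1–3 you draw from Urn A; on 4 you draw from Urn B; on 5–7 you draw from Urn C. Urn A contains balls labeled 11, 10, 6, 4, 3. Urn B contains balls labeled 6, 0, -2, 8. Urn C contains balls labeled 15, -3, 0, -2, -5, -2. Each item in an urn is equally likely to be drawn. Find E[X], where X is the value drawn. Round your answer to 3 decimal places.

3.557

E[X | Urn A] = (11 + 10 + 6 + 4 + 3)/5 = 34/5
E[X | Urn B] = (6 + 0 − 2 + 8)/4 = 3
E[X | Urn C] = (15 − 3 + 0 − 2 − 5 − 2)/6 = 1/2
E[X] = (3/7)·34/5 + (1/7)·3 + (3/7)·1/2 = 249/70 ≈ 3.557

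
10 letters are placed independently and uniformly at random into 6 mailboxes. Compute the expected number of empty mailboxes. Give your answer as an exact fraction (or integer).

Let Xⱼ=1 if mailbox j is empty. P(Xⱼ=1) = ((6-1)/6)^10 = 9765625/60466176.
By linearity, E[#empty] = 6·9765625/60466176 = 9765625/10077696.

9765625/10077696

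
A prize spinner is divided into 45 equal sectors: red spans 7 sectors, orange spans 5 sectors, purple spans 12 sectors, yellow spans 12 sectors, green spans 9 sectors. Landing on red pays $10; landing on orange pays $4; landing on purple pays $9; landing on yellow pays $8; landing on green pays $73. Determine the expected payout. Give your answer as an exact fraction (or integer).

317/15 dollars

E[payout] = (7/45)·10 + (5/45)·4 + (12/45)·9 + (12/45)·8 + (9/45)·73 = 317/15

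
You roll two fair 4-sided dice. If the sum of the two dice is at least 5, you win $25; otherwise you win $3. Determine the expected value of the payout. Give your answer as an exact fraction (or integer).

67/4 dollars

E[payout] = (3/8)·3 + (5/8)·25 = 67/4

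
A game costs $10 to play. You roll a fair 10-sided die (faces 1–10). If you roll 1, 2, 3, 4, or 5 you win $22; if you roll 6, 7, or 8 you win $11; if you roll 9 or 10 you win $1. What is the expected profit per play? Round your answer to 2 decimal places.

E[payout] = (1/5)·1 + (3/10)·11 + (1/2)·22 = 29/2
Expected profit = 29/2 − 10 = 9/2 ≈ $4.50

$4.50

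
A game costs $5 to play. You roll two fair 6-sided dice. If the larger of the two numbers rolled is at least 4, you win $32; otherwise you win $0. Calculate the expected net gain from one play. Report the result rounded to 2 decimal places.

E[payout] = (1/4)·0 + (3/4)·32 = 24
Expected profit = 24 − 5 = 19 ≈ $19.00

$19.00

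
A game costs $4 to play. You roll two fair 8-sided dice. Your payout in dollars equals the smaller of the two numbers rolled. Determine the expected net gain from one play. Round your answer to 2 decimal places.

-$0.81

Distribution of the smaller of the two numbers rolled: 1 w.p. 15/64, 2 w.p. 13/64, 3 w.p. 11/64, 4 w.p. 9/64, 5 w.p. 7/64, 6 w.p. 5/64, …
E[payout] = (15/64)·1 + (13/64)·2 + (11/64)·3 + (9/64)·4 + (7/64)·5 + (5/64)·6 + (3/64)·7 + (1/64)·8 = 51/16
Expected profit = 51/16 − 4 = -13/16 ≈ -$0.81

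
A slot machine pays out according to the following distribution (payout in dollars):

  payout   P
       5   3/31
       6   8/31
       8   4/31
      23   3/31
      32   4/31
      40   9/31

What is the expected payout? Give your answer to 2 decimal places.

E[X] = (3/31)·5 + (8/31)·6 + (4/31)·8 + (3/31)·23 + (4/31)·32 + (9/31)·40
     = 652/31 ≈ 21.03

$21.03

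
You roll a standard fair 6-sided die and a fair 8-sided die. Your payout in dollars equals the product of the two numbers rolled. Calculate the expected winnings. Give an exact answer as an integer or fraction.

Distribution of the product of the two numbers rolled: 1 w.p. 1/48, 2 w.p. 1/24, 3 w.p. 1/24, 4 w.p. 1/16, 5 w.p. 1/24, 6 w.p. 1/12, …
E[payout] = (1/48)·1 + (1/24)·2 + (1/24)·3 + (1/16)·4 + (1/24)·5 + (1/12)·6 + (1/48)·7 + (1/16)·8 + (1/48)·9 + (1/24)·10 + (1/12)·12 + (1/48)·14 + (1/24)·15 + (1/24)·16 + (1/24)·18 + (1/24)·20 + (1/48)·21 + (1/16)·24 + (1/48)·25 + (1/48)·28 + (1/24)·30 + (1/48)·32 + (1/48)·35 + (1/48)·36 + (1/48)·40 + (1/48)·42 + (1/48)·48 = 63/4

63/4 dollars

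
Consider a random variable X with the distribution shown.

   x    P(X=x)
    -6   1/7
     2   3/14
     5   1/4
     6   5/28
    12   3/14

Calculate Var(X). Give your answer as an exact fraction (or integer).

E[X] = (1/7)·(-6) + (3/14)·2 + (1/4)·5 + (5/28)·6 + (3/14)·12 = 125/28
E[X²] = (1/7)·36 + (3/14)·4 + (1/4)·25 + (5/28)·36 + (3/14)·144 = 1387/28
Var(X) = 1387/28 − (125/28)² = 23211/784

23211/784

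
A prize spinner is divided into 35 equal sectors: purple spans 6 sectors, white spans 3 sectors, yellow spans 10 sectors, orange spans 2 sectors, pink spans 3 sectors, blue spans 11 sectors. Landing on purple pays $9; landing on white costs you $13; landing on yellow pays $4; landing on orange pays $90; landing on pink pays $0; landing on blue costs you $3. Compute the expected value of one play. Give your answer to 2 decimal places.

$5.77

E[payout] = (6/35)·9 + (3/35)·(-13) + (10/35)·4 + (2/35)·90 + (3/35)·0 + (11/35)·(-3) = 202/35
≈ $5.77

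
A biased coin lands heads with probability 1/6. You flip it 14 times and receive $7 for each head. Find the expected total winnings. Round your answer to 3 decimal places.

E[#heads] = 14·1/6 = 7/3 (linearity over flips).
E[winnings] = 7·7/3 = 49/3.
≈ 16.333

$16.333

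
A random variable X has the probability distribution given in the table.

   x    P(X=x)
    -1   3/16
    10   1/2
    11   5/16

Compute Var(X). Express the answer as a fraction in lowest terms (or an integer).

E[X] = (3/16)·(-1) + (1/2)·10 + (5/16)·11 = 33/4
E[X²] = (3/16)·1 + (1/2)·100 + (5/16)·121 = 88
Var(X) = 88 − (33/4)² = 319/16

319/16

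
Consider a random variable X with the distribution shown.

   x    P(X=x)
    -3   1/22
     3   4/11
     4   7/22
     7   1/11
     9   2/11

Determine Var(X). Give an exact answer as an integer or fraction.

339/44

E[X] = (1/22)·(-3) + (4/11)·3 + (7/22)·4 + (1/11)·7 + (2/11)·9 = 9/2
E[X²] = (1/22)·9 + (4/11)·9 + (7/22)·16 + (1/11)·49 + (2/11)·81 = 615/22
Var(X) = 615/22 − (9/2)² = 339/44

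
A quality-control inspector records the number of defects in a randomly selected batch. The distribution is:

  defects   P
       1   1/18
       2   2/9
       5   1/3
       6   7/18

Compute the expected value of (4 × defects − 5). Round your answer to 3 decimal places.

13.000

E[4x-5] = (1/18)·(-1) + (2/9)·3 + (1/3)·15 + (7/18)·19
     = 13 ≈ 13.000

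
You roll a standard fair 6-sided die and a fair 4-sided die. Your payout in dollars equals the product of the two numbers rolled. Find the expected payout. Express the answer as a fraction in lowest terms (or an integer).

35/4 dollars

Distribution of the product of the two numbers rolled: 1 w.p. 1/24, 2 w.p. 1/12, 3 w.p. 1/12, 4 w.p. 1/8, 5 w.p. 1/24, 6 w.p. 1/8, …
E[payout] = (1/24)·1 + (1/12)·2 + (1/12)·3 + (1/8)·4 + (1/24)·5 + (1/8)·6 + (1/12)·8 + (1/24)·9 + (1/24)·10 + (1/8)·12 + (1/24)·15 + (1/24)·16 + (1/24)·18 + (1/24)·20 + (1/24)·24 = 35/4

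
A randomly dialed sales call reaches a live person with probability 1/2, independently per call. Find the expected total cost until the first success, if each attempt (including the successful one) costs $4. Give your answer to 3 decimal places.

$8.000

E[#attempts] = 1/p = 2; E[cost] = 4·2 = 8.
≈ 8.000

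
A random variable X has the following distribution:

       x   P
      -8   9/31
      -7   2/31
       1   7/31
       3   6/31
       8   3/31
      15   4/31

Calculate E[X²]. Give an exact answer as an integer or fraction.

1827/31

E[X²] = (9/31)·64 + (2/31)·49 + (7/31)·1 + (6/31)·9 + (3/31)·64 + (4/31)·225
     = 1827/31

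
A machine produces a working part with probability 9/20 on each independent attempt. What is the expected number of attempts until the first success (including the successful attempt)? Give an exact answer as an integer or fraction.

20/9

For a geometric distribution, E[trials] = 1/p = 1/(9/20) = 20/9.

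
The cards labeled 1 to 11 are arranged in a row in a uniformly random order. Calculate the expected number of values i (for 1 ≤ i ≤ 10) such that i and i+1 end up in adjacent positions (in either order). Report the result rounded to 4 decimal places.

1.8182

For each i ∈ {1,…,10}, let Xᵢ = 1 if i and i+1 are adjacent. P(Xᵢ=1) = 2·(11−1)!/11! = 2/11.
By linearity, E[ΣXᵢ] = (10)·(2/11) = 20/11.
≈ 1.8182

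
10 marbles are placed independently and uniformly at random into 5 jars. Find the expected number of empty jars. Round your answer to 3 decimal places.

0.537

Let Xⱼ=1 if jar j is empty. P(Xⱼ=1) = ((5-1)/5)^10 = 1048576/9765625.
By linearity, E[#empty] = 5·1048576/9765625 = 1048576/1953125.
≈ 0.537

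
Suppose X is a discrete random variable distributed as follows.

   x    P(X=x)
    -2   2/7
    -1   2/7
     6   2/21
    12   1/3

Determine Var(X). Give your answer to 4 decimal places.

39.0612

E[X] = (2/7)·(-2) + (2/7)·(-1) + (2/21)·6 + (1/3)·12 = 26/7
E[X²] = (2/7)·4 + (2/7)·1 + (2/21)·36 + (1/3)·144 = 370/7
Var(X) = 370/7 − (26/7)² = 1914/49 ≈ 39.0612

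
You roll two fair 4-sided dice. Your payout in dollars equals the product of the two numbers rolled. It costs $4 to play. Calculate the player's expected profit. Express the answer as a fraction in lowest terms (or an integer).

Distribution of the product of the two numbers rolled: 1 w.p. 1/16, 2 w.p. 1/8, 3 w.p. 1/8, 4 w.p. 3/16, 6 w.p. 1/8, 8 w.p. 1/8, …
E[payout] = (1/16)·1 + (1/8)·2 + (1/8)·3 + (3/16)·4 + (1/8)·6 + (1/8)·8 + (1/16)·9 + (1/8)·12 + (1/16)·16 = 25/4
Expected profit = 25/4 − 4 = 9/4

9/4 dollars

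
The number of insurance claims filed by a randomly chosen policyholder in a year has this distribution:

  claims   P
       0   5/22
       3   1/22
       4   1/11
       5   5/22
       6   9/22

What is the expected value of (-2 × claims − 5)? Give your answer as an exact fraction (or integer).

E[-2x-5] = (5/22)·(-5) + (1/22)·(-11) + (1/11)·(-13) + (5/22)·(-15) + (9/22)·(-17)
     = -145/11

-145/11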